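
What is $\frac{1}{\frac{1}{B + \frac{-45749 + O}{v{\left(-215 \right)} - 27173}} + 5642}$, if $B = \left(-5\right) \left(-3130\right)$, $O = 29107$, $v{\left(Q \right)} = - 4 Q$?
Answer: $\frac{411815092}{2323460775377} \approx 0.00017724$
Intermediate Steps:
$B = 15650$
$\frac{1}{\frac{1}{B + \frac{-45749 + O}{v{\left(-215 \right)} - 27173}} + 5642} = \frac{1}{\frac{1}{15650 + \frac{-45749 + 29107}{\left(-4\right) \left(-215\right) - 27173}} + 5642} = \frac{1}{\frac{1}{15650 - \frac{16642}{860 - 27173}} + 5642} = \frac{1}{\frac{1}{15650 - \frac{16642}{-26313}} + 5642} = \frac{1}{\frac{1}{15650 - - \frac{16642}{26313}} + 5642} = \frac{1}{\frac{1}{15650 + \frac{16642}{26313}} + 5642} = \frac{1}{\frac{1}{\frac{411815092}{26313}} + 5642} = \frac{1}{\frac{26313}{411815092} + 5642} = \frac{1}{\frac{2323460775377}{411815092}} = \frac{411815092}{2323460775377}$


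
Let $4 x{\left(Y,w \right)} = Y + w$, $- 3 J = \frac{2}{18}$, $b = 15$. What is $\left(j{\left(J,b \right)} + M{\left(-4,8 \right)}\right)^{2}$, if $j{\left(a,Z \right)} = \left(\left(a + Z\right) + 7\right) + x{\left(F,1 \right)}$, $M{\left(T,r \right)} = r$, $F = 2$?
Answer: $\frac{11002489}{11664} \approx 943.29$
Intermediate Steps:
$J = - \frac{1}{27}$ ($J = - \frac{2 \cdot \frac{1}{18}}{3} = \left(- \frac{1}{3}\right) \frac{1}{9} = - \frac{1}{27} \approx -0.037037$)
$x{\left(Y,w \right)} = \frac{Y}{4} + \frac{w}{4}$ ($x{\left(Y,w \right)} = \frac{Y + w}{4} = \frac{Y}{4} + \frac{w}{4}$)
$j{\left(a,Z \right)} = \frac{31}{4} + Z + a$ ($j{\left(a,Z \right)} = \left(\left(a + Z\right) + 7\right) + \left(\frac{1}{4} \cdot 2 + \frac{1}{4} \cdot 1\right) = \left(\left(Z + a\right) + 7\right) + \left(\frac{1}{2} + \frac{1}{4}\right) = \left(7 + Z + a\right) + \frac{3}{4} = \frac{31}{4} + Z + a$)
$\left(j{\left(J,b \right)} + M{\left(-4,8 \right)}\right)^{2} = \left(\left(\frac{31}{4} + 15 - \frac{1}{27}\right) + 8\right)^{2} = \left(\frac{2453}{108} + 8\right)^{2} = \left(\frac{3317}{108}\right)^{2} = \frac{11002489}{11664}$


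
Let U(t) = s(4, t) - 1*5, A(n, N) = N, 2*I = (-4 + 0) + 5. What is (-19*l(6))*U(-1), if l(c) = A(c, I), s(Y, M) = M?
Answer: 57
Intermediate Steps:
I = ½ (I = ((-4 + 0) + 5)/2 = (-4 + 5)/2 = (½)*1 = ½ ≈ 0.50000)
U(t) = -5 + t (U(t) = t - 1*5 = t - 5 = -5 + t)
l(c) = ½
(-19*l(6))*U(-1) = (-19*½)*(-5 - 1) = -19/2*(-6) = 57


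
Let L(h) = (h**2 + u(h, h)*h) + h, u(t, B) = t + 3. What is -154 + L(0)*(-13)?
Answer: -154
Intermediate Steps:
u(t, B) = 3 + t
L(h) = h + h**2 + h*(3 + h) (L(h) = (h**2 + (3 + h)*h) + h = (h**2 + h*(3 + h)) + h = h + h**2 + h*(3 + h))
-154 + L(0)*(-13) = -154 + (2*0*(2 + 0))*(-13) = -154 + (2*0*2)*(-13) = -154 + 0*(-13) = -154 + 0 = -154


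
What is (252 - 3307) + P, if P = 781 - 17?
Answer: -2291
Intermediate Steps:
P = 764
(252 - 3307) + P = (252 - 3307) + 764 = -3055 + 764 = -2291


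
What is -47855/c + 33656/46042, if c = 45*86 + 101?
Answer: -1034845967/91416391 ≈ -11.320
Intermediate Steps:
c = 3971 (c = 3870 + 101 = 3971)
-47855/c + 33656/46042 = -47855/3971 + 33656/46042 = -47855*1/3971 + 33656*(1/46042) = -47855/3971 + 16828/23021 = -1034845967/91416391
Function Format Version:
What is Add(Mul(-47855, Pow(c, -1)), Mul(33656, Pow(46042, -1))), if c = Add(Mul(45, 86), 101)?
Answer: Rational(-1034845967, 91416391) ≈ -11.320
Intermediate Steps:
c = 3971 (c = Add(3870, 101) = 3971)
Add(Mul(-47855, Pow(c, -1)), Mul(33656, Pow(46042, -1))) = Add(Mul(-47855, Pow(3971, -1)), Mul(33656, Pow(46042, -1))) = Add(Mul(-47855, Rational(1, 3971)), Mul(33656, Rational(1, 46042))) = Add(Rational(-47855, 3971), Rational(16828, 23021)) = Rational(-1034845967, 91416391)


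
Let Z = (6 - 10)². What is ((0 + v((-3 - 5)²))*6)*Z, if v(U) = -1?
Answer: -96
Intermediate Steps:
Z = 16 (Z = (-4)² = 16)
((0 + v((-3 - 5)²))*6)*Z = ((0 - 1)*6)*16 = -1*6*16 = -6*16 = -96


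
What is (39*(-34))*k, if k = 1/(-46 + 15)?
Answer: 1326/31 ≈ 42.774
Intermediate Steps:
k = -1/31 (k = 1/(-31) = -1/31 ≈ -0.032258)
(39*(-34))*k = (39*(-34))*(-1/31) = -1326*(-1/31) = 1326/31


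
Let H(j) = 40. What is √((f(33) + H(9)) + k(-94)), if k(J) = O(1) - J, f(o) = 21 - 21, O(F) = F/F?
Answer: 3*√15 ≈ 11.619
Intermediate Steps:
O(F) = 1
f(o) = 0
k(J) = 1 - J
√((f(33) + H(9)) + k(-94)) = √((0 + 40) + (1 - 1*(-94))) = √(40 + (1 + 94)) = √(40 + 95) = √135 = 3*√15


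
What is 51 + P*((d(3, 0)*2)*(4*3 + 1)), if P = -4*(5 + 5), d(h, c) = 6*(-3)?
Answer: 18771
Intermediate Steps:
d(h, c) = -18
P = -40 (P = -4*10 = -40)
51 + P*((d(3, 0)*2)*(4*3 + 1)) = 51 - 40*(-18*2)*(4*3 + 1) = 51 - (-1440)*(12 + 1) = 51 - (-1440)*13 = 51 - 40*(-468) = 51 + 18720 = 18771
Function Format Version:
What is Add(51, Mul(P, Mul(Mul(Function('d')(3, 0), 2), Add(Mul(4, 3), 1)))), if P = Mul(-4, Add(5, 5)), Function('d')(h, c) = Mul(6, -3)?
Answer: 18771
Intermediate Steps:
Function('d')(h, c) = -18
P = -40 (P = Mul(-4, 10) = -40)
Add(51, Mul(P, Mul(Mul(Function('d')(3, 0), 2), Add(Mul(4, 3), 1)))) = Add(51, Mul(-40, Mul(Mul(-18, 2), Add(Mul(4, 3), 1)))) = Add(51, Mul(-40, Mul(-36, Add(12, 1)))) = Add(51, Mul(-40, Mul(-36, 13))) = Add(51, Mul(-40, -468)) = Add(51, 18720) = 18771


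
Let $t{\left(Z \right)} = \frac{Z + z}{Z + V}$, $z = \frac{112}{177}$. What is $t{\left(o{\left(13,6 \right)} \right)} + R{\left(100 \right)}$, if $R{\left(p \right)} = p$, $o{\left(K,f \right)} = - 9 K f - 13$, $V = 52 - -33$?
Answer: $\frac{11277443}{111510} \approx 101.13$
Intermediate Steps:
$z = \frac{112}{177}$ ($z = 112 \cdot \frac{1}{177} = \frac{112}{177} \approx 0.63277$)
$V = 85$ ($V = 52 + 33 = 85$)
$o{\left(K,f \right)} = -13 - 9 K f$ ($o{\left(K,f \right)} = - 9 K f - 13 = -13 - 9 K f$)
$t{\left(Z \right)} = \frac{\frac{112}{177} + Z}{85 + Z}$ ($t{\left(Z \right)} = \frac{Z + \frac{112}{177}}{Z + 85} = \frac{\frac{112}{177} + Z}{85 + Z}$)
$t{\left(o{\left(13,6 \right)} \right)} + R{\left(100 \right)} = \frac{\frac{112}{177} - \left(13 + 117 \cdot 6\right)}{85 - \left(13 + 117 \cdot 6\right)} + 100 = \frac{\frac{112}{177} - 715}{85 - 715} + 100 = \frac{1}{-630} \left(- \frac{126443}{177}\right) + 100 = \left(- \frac{1}{630}\right) \left(- \frac{126443}{177}\right) + 100 = \frac{126443}{111510} + 100 = \frac{11277443}{111510}$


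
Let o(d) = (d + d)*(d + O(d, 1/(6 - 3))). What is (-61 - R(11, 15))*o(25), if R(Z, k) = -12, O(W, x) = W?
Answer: -122500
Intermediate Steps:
o(d) = 4*d² (o(d) = (d + d)*(d + d) = (2*d)*(2*d) = 4*d²)
(-61 - R(11, 15))*o(25) = (-61 - 1*(-12))*(4*25²) = (-61 + 12)*(4*625) = -49*2500 = -122500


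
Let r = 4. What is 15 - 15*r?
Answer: -45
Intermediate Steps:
15 - 15*r = 15 - 15*4 = 15 - 60 = -45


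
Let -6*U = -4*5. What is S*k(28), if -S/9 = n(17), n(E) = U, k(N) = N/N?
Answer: -30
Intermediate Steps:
k(N) = 1
U = 10/3 (U = -(-2)*5/3 = -1/6*(-20) = 10/3 ≈ 3.3333)
n(E) = 10/3
S = -30 (S = -9*10/3 = -30)
S*k(28) = -30*1 = -30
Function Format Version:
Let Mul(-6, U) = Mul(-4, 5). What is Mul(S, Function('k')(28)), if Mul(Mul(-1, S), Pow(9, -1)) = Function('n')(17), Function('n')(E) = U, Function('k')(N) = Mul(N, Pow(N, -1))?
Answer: -30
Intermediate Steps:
Function('k')(N) = 1
U = Rational(10, 3) (U = Mul(Rational(-1, 6), Mul(-4, 5)) = Mul(Rational(-1, 6), -20) = Rational(10, 3) ≈ 3.3333)
Function('n')(E) = Rational(10, 3)
S = -30 (S = Mul(-9, Rational(10, 3)) = -30)
Mul(S, Function('k')(28)) = Mul(-30, 1) = -30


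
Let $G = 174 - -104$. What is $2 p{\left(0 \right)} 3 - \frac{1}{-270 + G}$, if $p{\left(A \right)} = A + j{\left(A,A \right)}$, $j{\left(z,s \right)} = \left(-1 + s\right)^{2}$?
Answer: $\frac{47}{8} \approx 5.875$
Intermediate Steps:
$p{\left(A \right)} = A + \left(-1 + A\right)^{2}$
$G = 278$ ($G = 174 + 104 = 278$)
$2 p{\left(0 \right)} 3 - \frac{1}{-270 + G} = 2 \left(0 + \left(-1 + 0\right)^{2}\right) 3 - \frac{1}{-270 + 278} = 2 \left(0 + \left(-1\right)^{2}\right) 3 - \frac{1}{8} = 2 \left(0 + 1\right) 3 - \frac{1}{8} = 2 \cdot 1 \cdot 3 - \frac{1}{8} = 2 \cdot 3 - \frac{1}{8} = 6 - \frac{1}{8} = \frac{47}{8}$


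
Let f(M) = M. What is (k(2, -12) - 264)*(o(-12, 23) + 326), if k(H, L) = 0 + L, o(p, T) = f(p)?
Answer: -86664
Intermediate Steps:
o(p, T) = p
k(H, L) = L
(k(2, -12) - 264)*(o(-12, 23) + 326) = (-12 - 264)*(-12 + 326) = -276*314 = -86664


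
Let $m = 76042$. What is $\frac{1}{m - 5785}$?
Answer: $\frac{1}{70257} \approx 1.4233 \cdot 10^{-5}$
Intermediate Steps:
$\frac{1}{m - 5785} = \frac{1}{76042 - 5785} = \frac{1}{70257}$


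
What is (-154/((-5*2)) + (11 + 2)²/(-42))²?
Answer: 5707321/44100 ≈ 129.42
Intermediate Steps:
(-154/((-5*2)) + (11 + 2)²/(-42))² = (-154/(-10) + 13²*(-1/42))² = (-154*(-⅒) + 169*(-1/42))² = (77/5 - 169/42)² = (2389/210)² = 5707321/44100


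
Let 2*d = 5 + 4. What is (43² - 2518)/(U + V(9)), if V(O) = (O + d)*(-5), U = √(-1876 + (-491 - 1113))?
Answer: 12042/2143 + 1784*I*√870/10715 ≈ 5.6192 + 4.9109*I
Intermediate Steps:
d = 9/2 (d = (5 + 4)/2 = (½)*9 = 9/2 ≈ 4.5000)
U = 2*I*√870 (U = √(-1876 - 1604) = √(-3480) = 2*I*√870 ≈ 58.992*I)
V(O) = -45/2 - 5*O (V(O) = (O + 9/2)*(-5) = (9/2 + O)*(-5) = -45/2 - 5*O)
(43² - 2518)/(U + V(9)) = (43² - 2518)/(2*I*√870 + (-45/2 - 5*9)) = (1849 - 2518)/(2*I*√870 + (-45/2 - 45)) = -669/(2*I*√870 - 135/2) = -669/(-135/2 + 2*I*√870)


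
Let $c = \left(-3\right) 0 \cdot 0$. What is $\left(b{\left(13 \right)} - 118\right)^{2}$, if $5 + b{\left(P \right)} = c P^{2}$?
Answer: $15129$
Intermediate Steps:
$c = 0$ ($c = 0 \cdot 0 = 0$)
$b{\left(P \right)} = -5$ ($b{\left(P \right)} = -5 + 0 P^{2} = -5 + 0 = -5$)
$\left(b{\left(13 \right)} - 118\right)^{2} = \left(-5 - 118\right)^{2} = \left(-123\right)^{2} = 15129$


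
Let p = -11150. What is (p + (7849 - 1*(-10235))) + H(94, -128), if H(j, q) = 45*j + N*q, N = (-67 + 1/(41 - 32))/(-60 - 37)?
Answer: 9669116/873 ≈ 11076.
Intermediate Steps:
N = 602/873 (N = (-67 + 1/9)/(-97) = (-67 + ⅑)*(-1/97) = -602/9*(-1/97) = 602/873 ≈ 0.68958)
H(j, q) = 45*j + 602*q/873
(p + (7849 - 1*(-10235))) + H(94, -128) = (-11150 + (7849 - 1*(-10235))) + (45*94 + (602/873)*(-128)) = (-11150 + (7849 + 10235)) + (4230 - 77056/873) = (-11150 + 18084) + 3615734/873 = 6934 + 3615734/873 = 9669116/873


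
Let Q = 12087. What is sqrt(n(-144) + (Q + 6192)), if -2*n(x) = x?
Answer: 3*sqrt(2039) ≈ 135.47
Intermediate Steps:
n(x) = -x/2
sqrt(n(-144) + (Q + 6192)) = sqrt(-1/2*(-144) + (12087 + 6192)) = sqrt(72 + 18279) = sqrt(18351) = 3*sqrt(2039)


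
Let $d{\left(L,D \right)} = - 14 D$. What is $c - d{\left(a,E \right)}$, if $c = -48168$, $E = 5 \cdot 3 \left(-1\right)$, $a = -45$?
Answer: $-48378$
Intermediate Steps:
$E = -15$ ($E = 15 \left(-1\right) = -15$)
$c - d{\left(a,E \right)} = -48168 - \left(-14\right) \left(-15\right) = -48168 - 210 = -48378$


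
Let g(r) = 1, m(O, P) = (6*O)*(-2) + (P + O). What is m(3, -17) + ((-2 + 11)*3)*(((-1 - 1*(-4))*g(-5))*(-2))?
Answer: -212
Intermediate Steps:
m(O, P) = P - 11*O (m(O, P) = -12*O + (O + P) = P - 11*O)
m(3, -17) + ((-2 + 11)*3)*(((-1 - 1*(-4))*g(-5))*(-2)) = (-17 - 11*3) + ((-2 + 11)*3)*(((-1 - 1*(-4))*1)*(-2)) = (-17 - 33) + (9*3)*(((-1 + 4)*1)*(-2)) = -50 + 27*((3*1)*(-2)) = -50 + 27*(3*(-2)) = -50 + 27*(-6) = -50 - 162 = -212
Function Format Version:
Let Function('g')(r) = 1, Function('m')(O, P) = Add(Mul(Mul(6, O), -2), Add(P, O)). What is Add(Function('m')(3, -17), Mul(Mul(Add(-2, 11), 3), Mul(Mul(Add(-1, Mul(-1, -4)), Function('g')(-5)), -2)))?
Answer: -212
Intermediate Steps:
Function('m')(O, P) = Add(P, Mul(-11, O)) (Function('m')(O, P) = Add(Mul(-12, O), Add(O, P)) = Add(P, Mul(-11, O)))
Add(Function('m')(3, -17), Mul(Mul(Add(-2, 11), 3), Mul(Mul(Add(-1, Mul(-1, -4)), Function('g')(-5)), -2))) = Add(Add(-17, Mul(-11, 3)), Mul(Mul(Add(-2, 11), 3), Mul(Mul(Add(-1, Mul(-1, -4)), 1), -2))) = Add(Add(-17, -33), Mul(Mul(9, 3), Mul(Mul(Add(-1, 4), 1), -2))) = Add(-50, Mul(27, Mul(Mul(3, 1), -2))) = Add(-50, Mul(27, Mul(3, -2))) = Add(-50, Mul(27, -6)) = Add(-50, -162) = -212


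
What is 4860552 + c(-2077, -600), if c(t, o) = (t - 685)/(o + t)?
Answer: 13011700466/2677 ≈ 4.8606e+6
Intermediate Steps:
c(t, o) = (-685 + t)/(o + t)
4860552 + c(-2077, -600) = 4860552 + (-685 - 2077)/(-600 - 2077) = 4860552 - 2762/(-2677) = 4860552 - 1/2677*(-2762) = 4860552 + 2762/2677 = 13011700466/2677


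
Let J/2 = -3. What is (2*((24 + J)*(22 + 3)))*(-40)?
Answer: -36000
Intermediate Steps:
J = -6 (J = 2*(-3) = -6)
(2*((24 + J)*(22 + 3)))*(-40) = (2*((24 - 6)*(22 + 3)))*(-40) = (2*(18*25))*(-40) = (2*450)*(-40) = 900*(-40) = -36000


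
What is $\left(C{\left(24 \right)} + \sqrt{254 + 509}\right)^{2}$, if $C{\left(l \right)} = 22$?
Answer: $\left(22 + \sqrt{763}\right)^{2} \approx 2462.4$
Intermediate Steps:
$\left(C{\left(24 \right)} + \sqrt{254 + 509}\right)^{2} = \left(22 + \sqrt{254 + 509}\right)^{2} = \left(22 + \sqrt{763}\right)^{2}$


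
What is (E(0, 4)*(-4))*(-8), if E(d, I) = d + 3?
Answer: 96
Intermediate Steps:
E(d, I) = 3 + d
(E(0, 4)*(-4))*(-8) = ((3 + 0)*(-4))*(-8) = (3*(-4))*(-8) = -12*(-8) = 96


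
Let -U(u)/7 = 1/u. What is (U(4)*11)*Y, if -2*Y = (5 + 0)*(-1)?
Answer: -385/8 ≈ -48.125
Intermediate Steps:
U(u) = -7/u
Y = 5/2 (Y = -(5 + 0)*(-1)/2 = -5*(-1)/2 = -½*(-5) = 5/2 ≈ 2.5000)
(U(4)*11)*Y = (-7/4*11)*(5/2) = (-7*¼*11)*(5/2) = -7/4*11*(5/2) = -77/4*5/2 = -385/8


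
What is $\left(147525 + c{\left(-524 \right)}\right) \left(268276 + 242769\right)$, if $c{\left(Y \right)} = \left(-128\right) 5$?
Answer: $75064844825$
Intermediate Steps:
$c{\left(Y \right)} = -640$
$\left(147525 + c{\left(-524 \right)}\right) \left(268276 + 242769\right) = \left(147525 - 640\right) \left(268276 + 242769\right) = 146885 \cdot 511045 = 75064844825$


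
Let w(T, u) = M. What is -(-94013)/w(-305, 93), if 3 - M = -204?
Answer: 94013/207 ≈ 454.17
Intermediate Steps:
M = 207 (M = 3 - 1*(-204) = 3 + 204 = 207)
w(T, u) = 207
-(-94013)/w(-305, 93) = -(-94013)/207 = -1*(-94013/207) = 94013/207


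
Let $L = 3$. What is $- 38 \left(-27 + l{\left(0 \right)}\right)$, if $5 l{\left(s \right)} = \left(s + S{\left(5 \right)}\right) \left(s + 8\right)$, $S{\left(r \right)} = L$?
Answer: $\frac{4218}{5} \approx 843.6$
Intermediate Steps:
$S{\left(r \right)} = 3$
$l{\left(s \right)} = \frac{\left(3 + s\right) \left(8 + s\right)}{5}$ ($l{\left(s \right)} = \frac{\left(s + 3\right) \left(s + 8\right)}{5} = \frac{\left(3 + s\right) \left(8 + s\right)}{5}$)
$- 38 \left(-27 + l{\left(0 \right)}\right) = - 38 \left(-27 + \left(\frac{24}{5} + \frac{0^{2}}{5} + \frac{11}{5} \cdot 0\right)\right) = - 38 \left(-27 + \left(\frac{24}{5} + \frac{1}{5} \cdot 0 + 0\right)\right) = - 38 \left(-27 + \left(\frac{24}{5} + 0 + 0\right)\right) = - 38 \left(-27 + \frac{24}{5}\right) = \left(-38\right) \left(- \frac{111}{5}\right) = \frac{4218}{5}$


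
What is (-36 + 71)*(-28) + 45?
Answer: -935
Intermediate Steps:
(-36 + 71)*(-28) + 45 = 35*(-28) + 45 = -980 + 45 = -935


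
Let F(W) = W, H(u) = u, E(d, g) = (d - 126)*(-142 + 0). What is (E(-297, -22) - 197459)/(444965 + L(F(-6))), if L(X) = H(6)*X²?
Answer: -137393/445181 ≈ -0.30862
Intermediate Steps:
E(d, g) = 17892 - 142*d (E(d, g) = (-126 + d)*(-142) = 17892 - 142*d)
L(X) = 6*X²
(E(-297, -22) - 197459)/(444965 + L(F(-6))) = ((17892 - 142*(-297)) - 197459)/(444965 + 6*(-6)²) = ((17892 + 42174) - 197459)/(444965 + 6*36) = (60066 - 197459)/(444965 + 216) = -137393/445181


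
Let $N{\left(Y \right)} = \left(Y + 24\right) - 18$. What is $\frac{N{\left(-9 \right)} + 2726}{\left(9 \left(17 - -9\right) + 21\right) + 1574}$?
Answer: $\frac{2723}{1829} \approx 1.4888$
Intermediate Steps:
$N{\left(Y \right)} = 6 + Y$ ($N{\left(Y \right)} = \left(24 + Y\right) - 18 = 6 + Y$)
$\frac{N{\left(-9 \right)} + 2726}{\left(9 \left(17 - -9\right) + 21\right) + 1574} = \frac{\left(6 - 9\right) + 2726}{\left(9 \left(17 - -9\right) + 21\right) + 1574} = \frac{-3 + 2726}{\left(9 \left(17 + 9\right) + 21\right) + 1574} = \frac{2723}{\left(9 \cdot 26 + 21\right) + 1574} = \frac{2723}{\left(234 + 21\right) + 1574} = \frac{2723}{255 + 1574} = \frac{2723}{1829}$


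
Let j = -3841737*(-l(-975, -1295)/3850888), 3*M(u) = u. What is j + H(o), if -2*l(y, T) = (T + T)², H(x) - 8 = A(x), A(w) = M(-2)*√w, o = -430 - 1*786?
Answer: -6442673588873/1925444 - 16*I*√19/3 ≈ -3.3461e+6 - 23.247*I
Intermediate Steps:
o = -1216 (o = -430 - 786 = -1216)
M(u) = u/3
A(w) = -2*√w/3 (A(w) = ((⅓)*(-2))*√w = -2*√w/3)
H(x) = 8 - 2*√x/3
l(y, T) = -2*T² (l(y, T) = -(T + T)²/2 = -4*T²/2 = -2*T²)
j = -6442688992425/1925444 (j = -3841737/((-3850888/((-2*(-1295)²)))) = -3841737/((-3850888/((-2*1677025)))) = -3841737/((-3850888/(-3354050))) = -3841737/((-3850888*(-1/3354050))) = -3841737/1925444/1677025 = -3841737*1677025/1925444 = -6442688992425/1925444 ≈ -3.3461e+6)
j + H(o) = -6442688992425/1925444 + (8 - 16*I*√19/3) = -6442673588873/1925444 - 16*I*√19/3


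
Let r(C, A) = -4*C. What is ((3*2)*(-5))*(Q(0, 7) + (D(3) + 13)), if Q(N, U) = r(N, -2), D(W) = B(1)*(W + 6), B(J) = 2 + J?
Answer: -1200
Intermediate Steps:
D(W) = 18 + 3*W (D(W) = (2 + 1)*(W + 6) = 3*(6 + W) = 18 + 3*W)
Q(N, U) = -4*N
((3*2)*(-5))*(Q(0, 7) + (D(3) + 13)) = ((3*2)*(-5))*(-4*0 + ((18 + 3*3) + 13)) = (6*(-5))*(0 + ((18 + 9) + 13)) = -30*(0 + (27 + 13)) = -30*(0 + 40) = -30*40 = -1200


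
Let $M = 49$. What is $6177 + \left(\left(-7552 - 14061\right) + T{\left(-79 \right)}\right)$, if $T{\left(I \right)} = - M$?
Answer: $-15485$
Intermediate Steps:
$T{\left(I \right)} = -49$ ($T{\left(I \right)} = \left(-1\right) 49 = -49$)
$6177 + \left(\left(-7552 - 14061\right) + T{\left(-79 \right)}\right) = 6177 - 21662 = -15485$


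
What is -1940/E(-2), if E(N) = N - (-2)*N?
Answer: 970/3 ≈ 323.33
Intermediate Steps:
E(N) = 3*N (E(N) = N + 2*N = 3*N)
-1940/E(-2) = -1940/(3*(-2)) = -1940/(-6) = -1940*(-⅙) = 970/3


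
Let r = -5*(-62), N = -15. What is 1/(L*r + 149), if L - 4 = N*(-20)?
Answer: 1/94389 ≈ 1.0594e-5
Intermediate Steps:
L = 304 (L = 4 - 15*(-20) = 4 + 300 = 304)
r = 310
1/(L*r + 149) = 1/(304*310 + 149) = 1/(94240 + 149) = 1/94389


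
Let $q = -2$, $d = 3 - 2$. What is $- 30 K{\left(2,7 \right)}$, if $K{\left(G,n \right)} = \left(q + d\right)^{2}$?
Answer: $-30$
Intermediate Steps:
$d = 1$
$K{\left(G,n \right)} = 1$ ($K{\left(G,n \right)} = \left(-2 + 1\right)^{2} = \left(-1\right)^{2} = 1$)
$- 30 K{\left(2,7 \right)} = \left(-30\right) 1 = -30$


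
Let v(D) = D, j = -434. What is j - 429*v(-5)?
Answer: 1711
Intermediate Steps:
j - 429*v(-5) = -434 - 429*(-5) = -434 + 2145 = 1711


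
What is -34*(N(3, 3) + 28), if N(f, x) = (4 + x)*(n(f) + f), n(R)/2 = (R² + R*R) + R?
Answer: -11662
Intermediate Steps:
n(R) = 2*R + 4*R² (n(R) = 2*((R² + R*R) + R) = 2*((R² + R²) + R) = 2*(2*R² + R) = 2*(R + 2*R²) = 2*R + 4*R²)
N(f, x) = (4 + x)*(f + 2*f*(1 + 2*f)) (N(f, x) = (4 + x)*(2*f*(1 + 2*f) + f) = (4 + x)*(f + 2*f*(1 + 2*f)))
-34*(N(3, 3) + 28) = -34*(3*(12 + 3*3 + 16*3 + 4*3*3) + 28) = -34*(3*(12 + 9 + 48 + 36) + 28) = -34*(3*105 + 28) = -34*(315 + 28) = -34*343 = -11662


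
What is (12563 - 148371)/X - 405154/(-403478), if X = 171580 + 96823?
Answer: 26974504419/54147352817 ≈ 0.49817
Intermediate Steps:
X = 268403
(12563 - 148371)/X - 405154/(-403478) = (12563 - 148371)/268403 - 405154/(-403478) = -135808*1/268403 - 405154*(-1/403478) = -135808/268403 + 202577/201739 = 26974504419/54147352817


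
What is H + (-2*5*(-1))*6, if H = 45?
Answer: 105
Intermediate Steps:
H + (-2*5*(-1))*6 = 45 + (-2*5*(-1))*6 = 45 - 10*(-1)*6 = 45 + 10*6 = 45 + 60 = 105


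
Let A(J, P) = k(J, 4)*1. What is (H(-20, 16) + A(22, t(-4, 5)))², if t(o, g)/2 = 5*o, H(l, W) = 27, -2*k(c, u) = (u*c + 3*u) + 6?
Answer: 676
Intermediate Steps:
k(c, u) = -3 - 3*u/2 - c*u/2 (k(c, u) = -((u*c + 3*u) + 6)/2 = -((c*u + 3*u) + 6)/2 = -((3*u + c*u) + 6)/2 = -(6 + 3*u + c*u)/2 = -3 - 3*u/2 - c*u/2)
t(o, g) = 10*o (t(o, g) = 2*(5*o) = 10*o)
A(J, P) = -9 - 2*J (A(J, P) = (-3 - 3/2*4 - ½*J*4)*1 = (-3 - 6 - 2*J)*1 = (-9 - 2*J)*1 = -9 - 2*J)
(H(-20, 16) + A(22, t(-4, 5)))² = (27 + (-9 - 2*22))² = (27 + (-9 - 44))² = (27 - 53)² = (-26)² = 676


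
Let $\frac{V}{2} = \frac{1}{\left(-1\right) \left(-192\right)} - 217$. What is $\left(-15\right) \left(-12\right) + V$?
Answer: $- \frac{24383}{96} \approx -253.99$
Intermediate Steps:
$V = - \frac{41663}{96}$ ($V = 2 \left(\frac{1}{\left(-1\right) \left(-192\right)} - 217\right) = 2 \left(\frac{1}{192} - 217\right) = 2 \left(- \frac{41663}{192}\right) = - \frac{41663}{96} \approx -433.99$)
$\left(-15\right) \left(-12\right) + V = \left(-15\right) \left(-12\right) - \frac{41663}{96} = 180 - \frac{41663}{96} = - \frac{24383}{96}$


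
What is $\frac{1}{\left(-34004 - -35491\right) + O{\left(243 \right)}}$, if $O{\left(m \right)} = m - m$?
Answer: $\frac{1}{1487} \approx 0.00067249$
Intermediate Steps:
$O{\left(m \right)} = 0$
$\frac{1}{\left(-34004 - -35491\right) + O{\left(243 \right)}} = \frac{1}{\left(-34004 - -35491\right) + 0} = \frac{1}{\left(-34004 + 35491\right) + 0} = \frac{1}{1487 + 0} = \frac{1}{1487}$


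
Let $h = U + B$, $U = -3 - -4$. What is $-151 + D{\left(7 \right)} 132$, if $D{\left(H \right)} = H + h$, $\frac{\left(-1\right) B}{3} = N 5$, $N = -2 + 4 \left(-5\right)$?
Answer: $44465$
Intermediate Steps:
$N = -22$ ($N = -2 - 20 = -22$)
$U = 1$ ($U = -3 + 4 = 1$)
$B = 330$ ($B = - 3 \left(\left(-22\right) 5\right) = \left(-3\right) \left(-110\right) = 330$)
$h = 331$ ($h = 1 + 330 = 331$)
$D{\left(H \right)} = 331 + H$ ($D{\left(H \right)} = H + 331 = 331 + H$)
$-151 + D{\left(7 \right)} 132 = -151 + \left(331 + 7\right) 132 = -151 + 338 \cdot 132 = -151 + 44616 = 44465$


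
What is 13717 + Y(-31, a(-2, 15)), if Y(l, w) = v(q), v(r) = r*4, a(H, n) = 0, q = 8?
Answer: 13749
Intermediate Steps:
v(r) = 4*r
Y(l, w) = 32 (Y(l, w) = 4*8 = 32)
13717 + Y(-31, a(-2, 15)) = 13717 + 32 = 13749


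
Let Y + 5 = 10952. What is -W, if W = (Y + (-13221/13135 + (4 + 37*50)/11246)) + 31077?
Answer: -3103750838982/73858105 ≈ -42023.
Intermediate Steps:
Y = 10947 (Y = -5 + 10952 = 10947)
W = 3103750838982/73858105 (W = (10947 + (-13221/13135 + (4 + 37*50)/11246)) + 31077 = (10947 + (-13221*1/13135 + (4 + 1850)*(1/11246))) + 31077 = (10947 + (-13221/13135 + 1854*(1/11246))) + 31077 = (10947 + (-13221/13135 + 927/5623)) + 31077 = (10947 - 62165538/73858105) + 31077 = 808462509897/73858105 + 31077 = 3103750838982/73858105 ≈ 42023.)
-W = -1*3103750838982/73858105 = -3103750838982/73858105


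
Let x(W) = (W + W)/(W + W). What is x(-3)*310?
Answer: 310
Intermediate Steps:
x(W) = 1 (x(W) = (2*W)/((2*W)) = (2*W)*(1/(2*W)) = 1)
x(-3)*310 = 1*310 = 310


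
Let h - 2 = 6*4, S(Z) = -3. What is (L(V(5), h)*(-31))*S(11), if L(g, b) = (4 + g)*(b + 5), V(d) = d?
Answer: 25947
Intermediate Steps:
h = 26 (h = 2 + 6*4 = 2 + 24 = 26)
L(g, b) = (4 + g)*(5 + b)
(L(V(5), h)*(-31))*S(11) = ((20 + 4*26 + 5*5 + 26*5)*(-31))*(-3) = ((20 + 104 + 25 + 130)*(-31))*(-3) = (279*(-31))*(-3) = -8649*(-3) = 25947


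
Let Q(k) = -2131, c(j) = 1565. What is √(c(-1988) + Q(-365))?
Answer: I*√566 ≈ 23.791*I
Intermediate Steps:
√(c(-1988) + Q(-365)) = √(1565 - 2131) = √(-566) = I*√566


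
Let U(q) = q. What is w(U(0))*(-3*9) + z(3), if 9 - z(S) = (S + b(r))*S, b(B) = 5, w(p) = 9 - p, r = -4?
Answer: -258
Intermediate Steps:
z(S) = 9 - S*(5 + S) (z(S) = 9 - (S + 5)*S = 9 - (5 + S)*S = 9 - S*(5 + S))
w(U(0))*(-3*9) + z(3) = (9 - 1*0)*(-3*9) + (9 - 1*3² - 5*3) = (9 + 0)*(-27) + (9 - 1*9 - 15) = 9*(-27) + (9 - 9 - 15) = -243 - 15 = -258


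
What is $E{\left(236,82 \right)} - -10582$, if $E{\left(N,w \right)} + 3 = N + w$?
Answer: $10897$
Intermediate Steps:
$E{\left(N,w \right)} = -3 + N + w$ ($E{\left(N,w \right)} = -3 + \left(N + w\right) = -3 + N + w$)
$E{\left(236,82 \right)} - -10582 = \left(-3 + 236 + 82\right) - -10582 = 315 + 10582 = 10897$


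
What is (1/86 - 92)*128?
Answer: -506304/43 ≈ -11775.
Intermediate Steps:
(1/86 - 92)*128 = -7911/86*128 = -506304/43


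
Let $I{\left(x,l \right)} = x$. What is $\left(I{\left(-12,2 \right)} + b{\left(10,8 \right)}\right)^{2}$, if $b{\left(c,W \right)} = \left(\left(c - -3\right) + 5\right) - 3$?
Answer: $9$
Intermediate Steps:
$b{\left(c,W \right)} = 5 + c$ ($b{\left(c,W \right)} = \left(\left(c + 3\right) + 5\right) - 3 = \left(\left(3 + c\right) + 5\right) - 3 = \left(8 + c\right) - 3 = 5 + c$)
$\left(I{\left(-12,2 \right)} + b{\left(10,8 \right)}\right)^{2} = \left(-12 + \left(5 + 10\right)\right)^{2} = \left(-12 + 15\right)^{2} = 3^{2} = 9$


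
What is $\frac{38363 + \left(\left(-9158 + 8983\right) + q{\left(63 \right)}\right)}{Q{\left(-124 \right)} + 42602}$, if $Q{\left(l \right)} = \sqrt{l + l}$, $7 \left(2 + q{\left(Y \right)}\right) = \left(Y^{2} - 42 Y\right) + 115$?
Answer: $\frac{136295970}{151244221} - \frac{44790 i \sqrt{62}}{1058709547} \approx 0.90117 - 0.00033312 i$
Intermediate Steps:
$q{\left(Y \right)} = \frac{101}{7} - 6 Y + \frac{Y^{2}}{7}$ ($q{\left(Y \right)} = -2 + \frac{\left(Y^{2} - 42 Y\right) + 115}{7} = -2 + \frac{115 + Y^{2} - 42 Y}{7} = -2 + \left(\frac{115}{7} - 6 Y + \frac{Y^{2}}{7}\right) = \frac{101}{7} - 6 Y + \frac{Y^{2}}{7}$)
$Q{\left(l \right)} = \sqrt{2} \sqrt{l}$ ($Q{\left(l \right)} = \sqrt{2 l} = \sqrt{2} \sqrt{l}$)
$\frac{38363 + \left(\left(-9158 + 8983\right) + q{\left(63 \right)}\right)}{Q{\left(-124 \right)} + 42602} = \frac{38363 + \left(\left(-9158 + 8983\right) + \left(\frac{101}{7} - 378 + \frac{63^{2}}{7}\right)\right)}{\sqrt{2} \sqrt{-124} + 42602} = \frac{38363 + \left(-175 + \left(\frac{101}{7} - 378 + \frac{1}{7} \cdot 3969\right)\right)}{\sqrt{2} \cdot 2 i \sqrt{31} + 42602} = \frac{38363 + \left(-175 + \left(\frac{101}{7} - 378 + 567\right)\right)}{2 i \sqrt{62} + 42602} = \frac{38363 + \left(-175 + \frac{1424}{7}\right)}{42602 + 2 i \sqrt{62}} = \frac{38363 + \frac{199}{7}}{42602 + 2 i \sqrt{62}} = \frac{268740}{7 \left(42602 + 2 i \sqrt{62}\right)}$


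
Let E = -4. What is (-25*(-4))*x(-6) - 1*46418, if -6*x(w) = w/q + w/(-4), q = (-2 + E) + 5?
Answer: -46543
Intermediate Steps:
q = -1 (q = (-2 - 4) + 5 = -6 + 5 = -1)
x(w) = 5*w/24 (x(w) = -(w/(-1) + w/(-4))/6 = -(w*(-1) + w*(-¼))/6 = -(-w - w/4)/6 = -(-5)*w/24 = 5*w/24)
(-25*(-4))*x(-6) - 1*46418 = (-25*(-4))*((5/24)*(-6)) - 1*46418 = 100*(-5/4) - 46418 = -125 - 46418 = -46543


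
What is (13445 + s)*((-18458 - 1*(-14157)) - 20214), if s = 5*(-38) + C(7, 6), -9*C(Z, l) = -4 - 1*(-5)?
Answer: -2924492410/9 ≈ -3.2494e+8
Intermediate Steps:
C(Z, l) = -⅑ (C(Z, l) = -(-4 - 1*(-5))/9 = -(-4 + 5)/9 = -⅑*1 = -⅑)
s = -1711/9 (s = 5*(-38) - ⅑ = -190 - ⅑ = -1711/9 ≈ -190.11)
(13445 + s)*((-18458 - 1*(-14157)) - 20214) = (13445 - 1711/9)*((-18458 - 1*(-14157)) - 20214) = 119294*((-18458 + 14157) - 20214)/9 = 119294*(-4301 - 20214)/9 = (119294/9)*(-24515) = -2924492410/9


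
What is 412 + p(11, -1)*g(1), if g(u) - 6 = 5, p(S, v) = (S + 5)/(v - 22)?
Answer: 9300/23 ≈ 404.35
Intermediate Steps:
p(S, v) = (5 + S)/(-22 + v)
g(u) = 11 (g(u) = 6 + 5 = 11)
412 + p(11, -1)*g(1) = 412 + ((5 + 11)/(-22 - 1))*11 = 412 + (16/(-23))*11 = 412 - 1/23*16*11 = 412 - 16/23*11 = 412 - 176/23 = 9300/23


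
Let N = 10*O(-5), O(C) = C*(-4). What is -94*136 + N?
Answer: -12584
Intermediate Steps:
O(C) = -4*C
N = 200 (N = 10*(-4*(-5)) = 10*20 = 200)
-94*136 + N = -94*136 + 200 = -12784 + 200 = -12584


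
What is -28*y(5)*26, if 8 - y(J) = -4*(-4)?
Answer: 5824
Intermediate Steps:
y(J) = -8 (y(J) = 8 - (-4)*(-4) = 8 - 1*16 = 8 - 16 = -8)
-28*y(5)*26 = -28*(-8)*26 = 224*26 = 5824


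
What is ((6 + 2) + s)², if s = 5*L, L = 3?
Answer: 529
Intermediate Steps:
s = 15 (s = 5*3 = 15)
((6 + 2) + s)² = ((6 + 2) + 15)² = (8 + 15)² = 23² = 529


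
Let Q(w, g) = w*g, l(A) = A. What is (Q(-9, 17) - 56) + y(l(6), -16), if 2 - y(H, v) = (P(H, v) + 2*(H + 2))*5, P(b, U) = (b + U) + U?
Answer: -157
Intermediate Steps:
P(b, U) = b + 2*U (P(b, U) = (U + b) + U = b + 2*U)
y(H, v) = -18 - 15*H - 10*v (y(H, v) = 2 - ((H + 2*v) + 2*(H + 2))*5 = 2 - ((H + 2*v) + 2*(2 + H))*5 = 2 - ((H + 2*v) + (4 + 2*H))*5 = 2 - (4 + 2*v + 3*H)*5 = 2 - (20 + 10*v + 15*H) = 2 + (-20 - 15*H - 10*v) = -18 - 15*H - 10*v)
Q(w, g) = g*w
(Q(-9, 17) - 56) + y(l(6), -16) = (17*(-9) - 56) + (-18 - 15*6 - 10*(-16)) = (-153 - 56) + (-18 - 90 + 160) = -209 + 52 = -157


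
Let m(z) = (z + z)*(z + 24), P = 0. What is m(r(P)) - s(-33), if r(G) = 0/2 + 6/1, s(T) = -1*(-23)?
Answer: 337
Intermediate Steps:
s(T) = 23
r(G) = 6 (r(G) = 0*(½) + 6*1 = 0 + 6 = 6)
m(z) = 2*z*(24 + z) (m(z) = (2*z)*(24 + z) = 2*z*(24 + z))
m(r(P)) - s(-33) = 2*6*(24 + 6) - 1*23 = 2*6*30 - 23 = 360 - 23 = 337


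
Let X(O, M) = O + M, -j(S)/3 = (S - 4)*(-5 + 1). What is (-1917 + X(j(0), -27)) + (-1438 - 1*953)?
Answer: -4383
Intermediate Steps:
j(S) = -48 + 12*S (j(S) = -3*(S - 4)*(-5 + 1) = -3*(-4 + S)*(-4) = -3*(16 - 4*S) = -48 + 12*S)
X(O, M) = M + O
(-1917 + X(j(0), -27)) + (-1438 - 1*953) = (-1917 + (-27 + (-48 + 12*0))) + (-1438 - 1*953) = (-1917 + (-27 + (-48 + 0))) + (-1438 - 953) = (-1917 + (-27 - 48)) - 2391 = (-1917 - 75) - 2391 = -1992 - 2391 = -4383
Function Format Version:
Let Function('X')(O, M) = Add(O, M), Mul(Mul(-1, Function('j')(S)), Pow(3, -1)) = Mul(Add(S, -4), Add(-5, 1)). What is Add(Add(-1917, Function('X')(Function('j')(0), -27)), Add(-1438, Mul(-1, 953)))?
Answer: -4383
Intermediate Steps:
Function('j')(S) = Add(-48, Mul(12, S)) (Function('j')(S) = Mul(-3, Mul(Add(S, -4), Add(-5, 1))) = Mul(-3, Mul(Add(-4, S), -4)) = Mul(-3, Add(16, Mul(-4, S))) = Add(-48, Mul(12, S)))
Function('X')(O, M) = Add(M, O)
Add(Add(-1917, Function('X')(Function('j')(0), -27)), Add(-1438, Mul(-1, 953))) = Add(Add(-1917, Add(-27, Add(-48, Mul(12, 0)))), Add(-1438, Mul(-1, 953))) = Add(Add(-1917, Add(-27, Add(-48, 0))), Add(-1438, -953)) = Add(Add(-1917, Add(-27, -48)), -2391) = Add(Add(-1917, -75), -2391) = Add(-1992, -2391) = -4383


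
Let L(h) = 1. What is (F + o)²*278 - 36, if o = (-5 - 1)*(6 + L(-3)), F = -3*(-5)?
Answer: 202626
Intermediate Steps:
F = 15
o = -42 (o = (-5 - 1)*(6 + 1) = -6*7 = -42)
(F + o)²*278 - 36 = (15 - 42)²*278 - 36 = (-27)²*278 - 36 = 729*278 - 36 = 202662 - 36 = 202626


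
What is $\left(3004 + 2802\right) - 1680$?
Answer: $4126$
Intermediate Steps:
$\left(3004 + 2802\right) - 1680 = 5806 - 1680 = 4126$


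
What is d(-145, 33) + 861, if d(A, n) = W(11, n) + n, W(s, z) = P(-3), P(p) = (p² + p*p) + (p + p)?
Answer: 906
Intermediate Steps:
P(p) = 2*p + 2*p² (P(p) = (p² + p²) + 2*p = 2*p² + 2*p = 2*p + 2*p²)
W(s, z) = 12 (W(s, z) = 2*(-3)*(1 - 3) = 2*(-3)*(-2) = 12)
d(A, n) = 12 + n
d(-145, 33) + 861 = (12 + 33) + 861 = 45 + 861 = 906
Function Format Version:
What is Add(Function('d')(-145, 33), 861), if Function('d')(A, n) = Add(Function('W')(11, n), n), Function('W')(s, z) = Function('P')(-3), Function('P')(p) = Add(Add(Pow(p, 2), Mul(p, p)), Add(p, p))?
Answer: 906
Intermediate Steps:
Function('P')(p) = Add(Mul(2, p), Mul(2, Pow(p, 2))) (Function('P')(p) = Add(Add(Pow(p, 2), Pow(p, 2)), Mul(2, p)) = Add(Mul(2, Pow(p, 2)), Mul(2, p)) = Add(Mul(2, p), Mul(2, Pow(p, 2))))
Function('W')(s, z) = 12 (Function('W')(s, z) = Mul(2, -3, Add(1, -3)) = Mul(2, -3, -2) = 12)
Function('d')(A, n) = Add(12, n)
Add(Function('d')(-145, 33), 861) = Add(Add(12, 33), 861) = Add(45, 861) = 906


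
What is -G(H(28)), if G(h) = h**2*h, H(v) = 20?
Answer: -8000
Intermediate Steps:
G(h) = h**3
-G(H(28)) = -1*20**3 = -1*8000 = -8000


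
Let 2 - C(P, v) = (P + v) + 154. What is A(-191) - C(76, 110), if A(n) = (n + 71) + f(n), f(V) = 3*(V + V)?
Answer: -928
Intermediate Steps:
f(V) = 6*V (f(V) = 3*(2*V) = 6*V)
A(n) = 71 + 7*n (A(n) = (n + 71) + 6*n = (71 + n) + 6*n = 71 + 7*n)
C(P, v) = -152 - P - v (C(P, v) = 2 - ((P + v) + 154) = 2 - (154 + P + v) = 2 + (-154 - P - v) = -152 - P - v)
A(-191) - C(76, 110) = (71 + 7*(-191)) - (-152 - 1*76 - 1*110) = (71 - 1337) - (-152 - 76 - 110) = -1266 - 1*(-338) = -1266 + 338 = -928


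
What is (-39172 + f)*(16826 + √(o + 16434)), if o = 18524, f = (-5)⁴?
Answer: -648591822 - 38547*√34958 ≈ -6.5580e+8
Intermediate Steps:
f = 625
(-39172 + f)*(16826 + √(o + 16434)) = (-39172 + 625)*(16826 + √(18524 + 16434)) = -38547*(16826 + √34958) = -648591822 - 38547*√34958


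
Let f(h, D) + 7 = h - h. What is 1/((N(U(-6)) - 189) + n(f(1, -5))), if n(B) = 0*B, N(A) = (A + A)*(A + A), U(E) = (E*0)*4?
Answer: -1/189 ≈ -0.0052910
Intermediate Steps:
U(E) = 0 (U(E) = 0*4 = 0)
N(A) = 4*A² (N(A) = (2*A)*(2*A) = 4*A²)
f(h, D) = -7 (f(h, D) = -7 + (h - h) = -7 + 0 = -7)
n(B) = 0
1/((N(U(-6)) - 189) + n(f(1, -5))) = 1/((4*0² - 189) + 0) = 1/((4*0 - 189) + 0) = 1/((0 - 189) + 0) = 1/(-189 + 0) = 1/(-189) = -1/189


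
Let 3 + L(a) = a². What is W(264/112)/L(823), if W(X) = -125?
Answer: -125/677326 ≈ -0.00018455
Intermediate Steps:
L(a) = -3 + a²
W(264/112)/L(823) = -125/(-3 + 823²) = -125/(-3 + 677329) = -125/677326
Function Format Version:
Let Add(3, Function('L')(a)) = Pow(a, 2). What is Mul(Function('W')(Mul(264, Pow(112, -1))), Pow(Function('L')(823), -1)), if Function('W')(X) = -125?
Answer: Rational(-125, 677326) ≈ -0.00018455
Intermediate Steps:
Function('L')(a) = Add(-3, Pow(a, 2))
Mul(Function('W')(Mul(264, Pow(112, -1))), Pow(Function('L')(823), -1)) = Mul(-125, Pow(Add(-3, Pow(823, 2)), -1)) = Mul(-125, Pow(Add(-3, 677329), -1)) = Mul(-125, Pow(677326, -1)) = Mul(-125, Rational(1, 677326)) = Rational(-125, 677326)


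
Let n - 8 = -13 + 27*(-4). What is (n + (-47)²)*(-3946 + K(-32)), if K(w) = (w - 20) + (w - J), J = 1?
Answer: -8448976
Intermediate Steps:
n = -113 (n = 8 + (-13 + 27*(-4)) = 8 + (-13 - 108) = 8 - 121 = -113)
K(w) = -21 + 2*w (K(w) = (w - 20) + (w - 1*1) = (-20 + w) + (w - 1) = (-20 + w) + (-1 + w) = -21 + 2*w)
(n + (-47)²)*(-3946 + K(-32)) = (-113 + (-47)²)*(-3946 + (-21 + 2*(-32))) = (-113 + 2209)*(-3946 + (-21 - 64)) = 2096*(-3946 - 85) = 2096*(-4031) = -8448976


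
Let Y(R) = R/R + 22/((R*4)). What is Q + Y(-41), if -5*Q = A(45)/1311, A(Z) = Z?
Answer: 30781/35834 ≈ 0.85899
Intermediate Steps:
Y(R) = 1 + 11/(2*R) (Y(R) = 1 + 22/((4*R)) = 1 + 22*(1/(4*R)) = 1 + 11/(2*R))
Q = -3/437 (Q = -9/1311 = -⅕*15/437 = -3/437 ≈ -0.0068650)
Q + Y(-41) = -3/437 + (11/2 - 41)/(-41) = -3/437 - 1/41*(-71/2) = -3/437 + 71/82 = 30781/35834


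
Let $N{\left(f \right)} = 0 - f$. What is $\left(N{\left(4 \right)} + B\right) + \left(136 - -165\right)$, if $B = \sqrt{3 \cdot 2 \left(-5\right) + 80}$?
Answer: $297 + 5 \sqrt{2} \approx 304.07$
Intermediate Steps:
$N{\left(f \right)} = - f$
$B = 5 \sqrt{2}$ ($B = \sqrt{6 \left(-5\right) + 80} = \sqrt{-30 + 80} = \sqrt{50} = 5 \sqrt{2} \approx 7.0711$)
$\left(N{\left(4 \right)} + B\right) + \left(136 - -165\right) = \left(\left(-1\right) 4 + 5 \sqrt{2}\right) + \left(136 - -165\right) = \left(-4 + 5 \sqrt{2}\right) + \left(136 + 165\right) = \left(-4 + 5 \sqrt{2}\right) + 301 = 297 + 5 \sqrt{2}$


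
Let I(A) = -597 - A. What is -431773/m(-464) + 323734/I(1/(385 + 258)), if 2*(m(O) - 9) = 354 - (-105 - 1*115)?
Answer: -14210075613/7101632 ≈ -2001.0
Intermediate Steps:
m(O) = 296 (m(O) = 9 + (354 - (-105 - 1*115))/2 = 9 + (354 - (-105 - 115))/2 = 9 + (354 - 1*(-220))/2 = 9 + (354 + 220)/2 = 9 + (½)*574 = 9 + 287 = 296)
-431773/m(-464) + 323734/I(1/(385 + 258)) = -431773/296 + 323734/(-597 - 1/(385 + 258)) = -431773*1/296 + 323734/(-597 - 1/643) = -431773/296 + 323734/(-597 - 1*1/643) = -431773/296 + 323734/(-597 - 1/643) = -431773/296 + 323734/(-383872/643) = -431773/296 + 323734*(-643/383872) = -431773/296 - 104080481/191936 = -14210075613/7101632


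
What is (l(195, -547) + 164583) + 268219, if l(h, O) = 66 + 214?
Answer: 433082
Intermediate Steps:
l(h, O) = 280
(l(195, -547) + 164583) + 268219 = (280 + 164583) + 268219 = 164863 + 268219 = 433082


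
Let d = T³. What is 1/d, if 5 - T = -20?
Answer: 1/15625 ≈ 6.4000e-5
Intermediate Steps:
T = 25 (T = 5 - 1*(-20) = 5 + 20 = 25)
d = 15625 (d = 25³ = 15625)
1/d = 1/15625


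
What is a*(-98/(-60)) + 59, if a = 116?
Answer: 3727/15 ≈ 248.47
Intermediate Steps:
a*(-98/(-60)) + 59 = 116*(-98/(-60)) + 59 = 116*(-98*(-1/60)) + 59 = 116*(49/30) + 59 = 2842/15 + 59 = 3727/15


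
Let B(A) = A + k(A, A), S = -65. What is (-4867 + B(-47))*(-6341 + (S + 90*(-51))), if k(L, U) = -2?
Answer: 54056336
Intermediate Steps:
B(A) = -2 + A (B(A) = A - 2 = -2 + A)
(-4867 + B(-47))*(-6341 + (S + 90*(-51))) = (-4867 + (-2 - 47))*(-6341 + (-65 + 90*(-51))) = (-4867 - 49)*(-6341 + (-65 - 4590)) = -4916*(-6341 - 4655) = -4916*(-10996) = 54056336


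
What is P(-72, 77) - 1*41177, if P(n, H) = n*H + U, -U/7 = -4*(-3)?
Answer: -46805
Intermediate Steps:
U = -84 (U = -(-28)*(-3) = -7*12 = -84)
P(n, H) = -84 + H*n (P(n, H) = n*H - 84 = H*n - 84 = -84 + H*n)
P(-72, 77) - 1*41177 = (-84 + 77*(-72)) - 1*41177 = (-84 - 5544) - 41177 = -5628 - 41177 = -46805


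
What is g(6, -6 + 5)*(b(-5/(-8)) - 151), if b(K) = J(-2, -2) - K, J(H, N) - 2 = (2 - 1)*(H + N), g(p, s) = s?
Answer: 1229/8 ≈ 153.63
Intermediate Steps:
J(H, N) = 2 + H + N (J(H, N) = 2 + (2 - 1)*(H + N) = 2 + 1*(H + N) = 2 + (H + N) = 2 + H + N)
b(K) = -2 - K (b(K) = (2 - 2 - 2) - K = -2 - K)
g(6, -6 + 5)*(b(-5/(-8)) - 151) = (-6 + 5)*((-2 - (-5)/(-8)) - 151) = -((-2 - (-5)*(-1)/8) - 151) = -((-2 - 1*5/8) - 151) = -((-2 - 5/8) - 151) = -(-21/8 - 151) = -1*(-1229/8) = 1229/8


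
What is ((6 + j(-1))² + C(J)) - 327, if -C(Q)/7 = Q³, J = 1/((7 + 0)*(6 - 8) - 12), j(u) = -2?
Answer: -5466129/17576 ≈ -311.00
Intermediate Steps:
J = -1/26 (J = 1/(7*(-2) - 12) = 1/(-14 - 12) = 1/(-26) = -1/26 ≈ -0.038462)
C(Q) = -7*Q³
((6 + j(-1))² + C(J)) - 327 = ((6 - 2)² - 7*(-1/26)³) - 327 = (4² - 7*(-1/17576)) - 327 = (16 + 7/17576) - 327 = 281223/17576 - 327 = -5466129/17576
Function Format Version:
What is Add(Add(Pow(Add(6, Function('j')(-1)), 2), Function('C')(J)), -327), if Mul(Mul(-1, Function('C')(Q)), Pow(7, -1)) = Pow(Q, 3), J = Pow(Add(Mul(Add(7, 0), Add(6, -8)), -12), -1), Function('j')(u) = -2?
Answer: Rational(-5466129, 17576) ≈ -311.00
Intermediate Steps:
J = Rational(-1, 26) (J = Pow(Add(Mul(7, -2), -12), -1) = Pow(Add(-14, -12), -1) = Pow(-26, -1) = Rational(-1, 26) ≈ -0.038462)
Function('C')(Q) = Mul(-7, Pow(Q, 3))
Add(Add(Pow(Add(6, Function('j')(-1)), 2), Function('C')(J)), -327) = Add(Add(Pow(Add(6, -2), 2), Mul(-7, Pow(Rational(-1, 26), 3))), -327) = Add(Add(Pow(4, 2), Mul(-7, Rational(-1, 17576))), -327) = Add(Add(16, Rational(7, 17576)), -327) = Add(Rational(281223, 17576), -327) = Rational(-5466129, 17576)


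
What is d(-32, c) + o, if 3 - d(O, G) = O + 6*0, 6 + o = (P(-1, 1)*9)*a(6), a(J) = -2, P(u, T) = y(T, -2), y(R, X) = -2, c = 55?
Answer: 65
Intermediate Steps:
P(u, T) = -2
o = 30 (o = -6 - 2*9*(-2) = -6 - 18*(-2) = -6 + 36 = 30)
d(O, G) = 3 - O (d(O, G) = 3 - (O + 6*0) = 3 - (O + 0) = 3 - O)
d(-32, c) + o = (3 - 1*(-32)) + 30 = (3 + 32) + 30 = 35 + 30 = 65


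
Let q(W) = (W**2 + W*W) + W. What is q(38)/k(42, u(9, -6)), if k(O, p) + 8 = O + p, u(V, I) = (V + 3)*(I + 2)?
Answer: -209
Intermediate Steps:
u(V, I) = (2 + I)*(3 + V) (u(V, I) = (3 + V)*(2 + I) = (2 + I)*(3 + V))
q(W) = W + 2*W**2 (q(W) = (W**2 + W**2) + W = 2*W**2 + W = W + 2*W**2)
k(O, p) = -8 + O + p (k(O, p) = -8 + (O + p) = -8 + O + p)
q(38)/k(42, u(9, -6)) = (38*(1 + 2*38))/(-8 + 42 + (6 + 2*9 + 3*(-6) - 6*9)) = (38*(1 + 76))/(-8 + 42 + (6 + 18 - 18 - 54)) = (38*77)/(-8 + 42 - 48) = 2926/(-14) = 2926*(-1/14) = -209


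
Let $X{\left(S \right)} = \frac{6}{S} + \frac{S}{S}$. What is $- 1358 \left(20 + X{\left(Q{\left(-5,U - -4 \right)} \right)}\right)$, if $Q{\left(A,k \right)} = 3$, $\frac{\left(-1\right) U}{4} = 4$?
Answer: $-31234$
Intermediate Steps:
$U = -16$ ($U = \left(-4\right) 4 = -16$)
$X{\left(S \right)} = 1 + \frac{6}{S}$ ($X{\left(S \right)} = \frac{6}{S} + 1 = 1 + \frac{6}{S}$)
$- 1358 \left(20 + X{\left(Q{\left(-5,U - -4 \right)} \right)}\right) = - 1358 \left(20 + \frac{6 + 3}{3}\right) = - 1358 \left(20 + \frac{1}{3} \cdot 9\right) = - 1358 \left(20 + 3\right) = \left(-1358\right) 23 = -31234$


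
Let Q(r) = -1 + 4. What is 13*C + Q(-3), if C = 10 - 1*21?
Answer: -140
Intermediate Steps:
C = -11 (C = 10 - 21 = -11)
Q(r) = 3
13*C + Q(-3) = 13*(-11) + 3 = -143 + 3 = -140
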